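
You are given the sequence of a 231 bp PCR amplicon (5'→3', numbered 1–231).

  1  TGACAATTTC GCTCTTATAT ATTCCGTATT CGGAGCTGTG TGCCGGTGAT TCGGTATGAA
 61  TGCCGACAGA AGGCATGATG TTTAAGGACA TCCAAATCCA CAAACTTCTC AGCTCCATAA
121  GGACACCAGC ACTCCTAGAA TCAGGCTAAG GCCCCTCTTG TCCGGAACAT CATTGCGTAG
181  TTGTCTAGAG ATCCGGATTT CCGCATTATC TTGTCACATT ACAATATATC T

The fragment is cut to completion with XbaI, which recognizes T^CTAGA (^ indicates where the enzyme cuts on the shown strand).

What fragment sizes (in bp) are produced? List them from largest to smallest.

The XbaI site (TCTAGA) starts at position 184.
XbaI cuts after the first base of each site, so after position 184.
Linear molecule, 1 cut → 2 fragments:
  1–184 → 184 bp
  185–231 → 47 bp
Sorted largest to smallest: 184, 47 bp.

184, 47 bp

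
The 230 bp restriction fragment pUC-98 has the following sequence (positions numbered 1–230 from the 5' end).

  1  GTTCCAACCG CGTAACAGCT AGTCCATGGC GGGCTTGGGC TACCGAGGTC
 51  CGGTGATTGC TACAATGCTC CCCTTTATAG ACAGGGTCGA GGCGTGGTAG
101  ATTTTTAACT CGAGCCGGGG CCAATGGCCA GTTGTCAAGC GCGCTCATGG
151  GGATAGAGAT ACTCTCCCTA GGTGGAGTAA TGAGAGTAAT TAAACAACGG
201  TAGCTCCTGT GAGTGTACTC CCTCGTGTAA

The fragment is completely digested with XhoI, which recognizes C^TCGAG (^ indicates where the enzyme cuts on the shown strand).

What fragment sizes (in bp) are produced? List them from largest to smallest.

121, 109 bp

The XhoI site (CTCGAG) starts at position 109.
XhoI cuts after the first base of each site, so after position 109.
Linear molecule, 1 cut → 2 fragments:
  1–109 → 109 bp
  110–230 → 121 bp
Sorted largest to smallest: 121, 109 bp.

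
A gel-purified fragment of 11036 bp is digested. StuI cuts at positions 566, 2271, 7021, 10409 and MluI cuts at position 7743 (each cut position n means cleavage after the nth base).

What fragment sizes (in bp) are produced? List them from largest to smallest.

4750, 2666, 1705, 722, 627, 566 bp

Combined cut positions (sorted): 566, 2271, 7021, 7743, 10409.
Linear molecule, 5 cuts → 6 fragments:
  566 − 0 = 566 bp
  2271 − 566 = 1705 bp
  7021 − 2271 = 4750 bp
  7743 − 7021 = 722 bp
  10409 − 7743 = 2666 bp
  11036 − 10409 = 627 bp
Sorted largest to smallest: 4750, 2666, 1705, 722, 627, 566 bp.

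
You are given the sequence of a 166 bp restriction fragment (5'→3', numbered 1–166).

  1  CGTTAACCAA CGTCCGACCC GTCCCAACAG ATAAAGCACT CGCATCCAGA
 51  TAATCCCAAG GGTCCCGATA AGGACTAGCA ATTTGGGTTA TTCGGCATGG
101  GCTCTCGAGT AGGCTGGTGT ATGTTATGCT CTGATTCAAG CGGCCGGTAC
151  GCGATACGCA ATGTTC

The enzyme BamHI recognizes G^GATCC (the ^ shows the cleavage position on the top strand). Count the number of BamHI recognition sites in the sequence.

No occurrence of GGATCC is present in the sequence.
BamHI does not cut: 0 sites.

0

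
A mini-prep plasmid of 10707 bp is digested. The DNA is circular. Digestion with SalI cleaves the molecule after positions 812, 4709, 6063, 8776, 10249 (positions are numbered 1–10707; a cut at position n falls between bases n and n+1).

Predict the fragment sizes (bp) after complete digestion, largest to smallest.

Circular molecule, 5 cuts → 5 fragments:
  4709 − 812 = 3897 bp
  6063 − 4709 = 1354 bp
  8776 − 6063 = 2713 bp
  10249 − 8776 = 1473 bp
  wrap: 10707 − 10249 + 812 = 1270 bp
Sorted largest to smallest: 3897, 2713, 1473, 1354, 1270 bp.

3897, 2713, 1473, 1354, 1270 bp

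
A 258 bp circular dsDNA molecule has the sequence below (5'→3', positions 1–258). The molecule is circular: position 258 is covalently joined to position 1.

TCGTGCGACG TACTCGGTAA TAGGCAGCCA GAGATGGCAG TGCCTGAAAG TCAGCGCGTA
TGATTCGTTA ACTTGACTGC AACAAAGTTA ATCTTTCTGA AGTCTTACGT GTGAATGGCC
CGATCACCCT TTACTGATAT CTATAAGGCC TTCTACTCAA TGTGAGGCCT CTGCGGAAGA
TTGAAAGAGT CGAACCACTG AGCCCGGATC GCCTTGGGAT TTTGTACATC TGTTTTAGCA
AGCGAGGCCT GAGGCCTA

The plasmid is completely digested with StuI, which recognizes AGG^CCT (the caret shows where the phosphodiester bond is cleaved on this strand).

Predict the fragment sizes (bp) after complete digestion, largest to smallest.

152, 80, 19, 7 bp

StuI sites (AGGCCT) start at positions 146, 165, 245, 252.
StuI cuts after base 3 of each site, so after positions 148, 167, 247, 254.
Circular molecule, 4 cuts → 4 fragments:
  149–167 → 19 bp
  168–247 → 80 bp
  248–254 → 7 bp
  255–258 then 1–148 → 4 + 148 = 152 bp
Sorted largest to smallest: 152, 80, 19, 7 bp.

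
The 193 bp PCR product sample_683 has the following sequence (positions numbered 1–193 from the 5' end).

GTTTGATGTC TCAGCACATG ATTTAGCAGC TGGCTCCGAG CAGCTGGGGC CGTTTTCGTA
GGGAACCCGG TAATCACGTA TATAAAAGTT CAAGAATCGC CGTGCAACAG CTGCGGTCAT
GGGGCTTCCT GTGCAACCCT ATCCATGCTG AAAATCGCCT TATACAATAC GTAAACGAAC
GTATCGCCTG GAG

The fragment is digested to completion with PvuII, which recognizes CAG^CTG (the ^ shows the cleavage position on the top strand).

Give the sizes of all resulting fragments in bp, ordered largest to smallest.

PvuII sites (CAGCTG) start at positions 27, 41, 108.
PvuII cuts after base 3 of each site, so after positions 29, 43, 110.
Linear molecule, 3 cuts → 4 fragments:
  1–29 → 29 bp
  30–43 → 14 bp
  44–110 → 67 bp
  111–193 → 83 bp
Sorted largest to smallest: 83, 67, 29, 14 bp.

83, 67, 29, 14 bp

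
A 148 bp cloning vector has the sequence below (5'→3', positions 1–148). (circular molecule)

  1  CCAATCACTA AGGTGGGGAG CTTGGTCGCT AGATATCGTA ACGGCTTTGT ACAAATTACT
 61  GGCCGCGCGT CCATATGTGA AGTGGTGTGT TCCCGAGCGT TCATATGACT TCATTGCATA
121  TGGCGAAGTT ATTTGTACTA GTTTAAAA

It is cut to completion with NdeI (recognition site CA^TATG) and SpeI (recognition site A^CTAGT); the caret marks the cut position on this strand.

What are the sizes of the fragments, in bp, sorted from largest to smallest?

NdeI sites (CATATG) start at positions 72, 102, 117.
NdeI cuts after base 2 of each site, so after positions 73, 103, 118.
The SpeI site (ACTAGT) starts at position 137.
SpeI cuts after the first base of each site, so after position 137.
Combined cut positions: 73, 103, 118, 137.
Circular molecule, 4 cuts → 4 fragments:
  74–103 → 30 bp
  104–118 → 15 bp
  119–137 → 19 bp
  138–148 then 1–73 → 11 + 73 = 84 bp
Sorted largest to smallest: 84, 30, 19, 15 bp.

84, 30, 19, 15 bp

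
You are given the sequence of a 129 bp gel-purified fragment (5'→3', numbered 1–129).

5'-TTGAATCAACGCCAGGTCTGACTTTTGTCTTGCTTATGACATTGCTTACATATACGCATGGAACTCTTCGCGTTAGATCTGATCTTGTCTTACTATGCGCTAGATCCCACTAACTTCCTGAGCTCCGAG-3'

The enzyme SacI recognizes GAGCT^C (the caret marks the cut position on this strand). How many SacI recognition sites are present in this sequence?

GAGCTC occurs starting at position 120.
SacI cuts at 1 site.

1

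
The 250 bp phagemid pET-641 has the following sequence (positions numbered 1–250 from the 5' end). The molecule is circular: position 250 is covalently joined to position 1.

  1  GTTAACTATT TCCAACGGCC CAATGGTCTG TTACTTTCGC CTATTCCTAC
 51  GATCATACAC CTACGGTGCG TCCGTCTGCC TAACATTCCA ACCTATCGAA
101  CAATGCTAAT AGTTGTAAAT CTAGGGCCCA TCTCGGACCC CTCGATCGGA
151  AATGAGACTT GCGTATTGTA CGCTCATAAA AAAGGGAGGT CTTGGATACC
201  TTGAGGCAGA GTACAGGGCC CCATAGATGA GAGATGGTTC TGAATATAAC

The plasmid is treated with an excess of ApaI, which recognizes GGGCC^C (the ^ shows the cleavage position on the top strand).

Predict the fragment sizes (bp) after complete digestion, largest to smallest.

ApaI sites (GGGCCC) start at positions 124, 216.
ApaI cuts after base 5 of each site (before the last base), so after positions 128, 220.
Circular molecule, 2 cuts → 2 fragments:
  129–220 → 92 bp
  221–250 then 1–128 → 30 + 128 = 158 bp
Sorted largest to smallest: 158, 92 bp.

158, 92 bp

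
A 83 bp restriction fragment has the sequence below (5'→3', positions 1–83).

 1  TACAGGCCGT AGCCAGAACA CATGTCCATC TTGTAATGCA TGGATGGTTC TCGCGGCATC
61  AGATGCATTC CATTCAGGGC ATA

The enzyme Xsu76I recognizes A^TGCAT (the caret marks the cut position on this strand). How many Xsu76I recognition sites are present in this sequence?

2

ATGCAT occurs starting at positions 36, 63.
Xsu76I cuts at 2 sites.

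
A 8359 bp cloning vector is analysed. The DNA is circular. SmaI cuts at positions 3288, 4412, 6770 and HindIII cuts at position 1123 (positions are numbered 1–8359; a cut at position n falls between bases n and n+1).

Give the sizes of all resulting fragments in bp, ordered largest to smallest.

2712, 2358, 2165, 1124 bp

Combined cut positions (sorted): 1123, 3288, 4412, 6770.
Circular molecule, 4 cuts → 4 fragments:
  3288 − 1123 = 2165 bp
  4412 − 3288 = 1124 bp
  6770 − 4412 = 2358 bp
  wrap: 8359 − 6770 + 1123 = 2712 bp
Sorted largest to smallest: 2712, 2358, 2165, 1124 bp.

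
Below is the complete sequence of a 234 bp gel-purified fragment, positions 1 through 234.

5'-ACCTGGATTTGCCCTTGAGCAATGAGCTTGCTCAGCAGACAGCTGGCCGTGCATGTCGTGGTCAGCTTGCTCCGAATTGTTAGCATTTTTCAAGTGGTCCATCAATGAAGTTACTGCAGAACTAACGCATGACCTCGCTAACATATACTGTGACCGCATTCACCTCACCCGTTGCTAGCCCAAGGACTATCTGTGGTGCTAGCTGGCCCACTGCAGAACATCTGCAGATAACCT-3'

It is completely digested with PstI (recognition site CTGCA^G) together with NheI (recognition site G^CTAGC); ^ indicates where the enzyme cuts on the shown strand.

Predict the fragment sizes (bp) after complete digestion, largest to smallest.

PstI sites (CTGCAG) start at positions 114, 211, 222.
PstI cuts after base 5 of each site (before the last base), so after positions 118, 215, 226.
NheI sites (GCTAGC) start at positions 174, 198.
NheI cuts after the first base of each site, so after positions 174, 198.
Combined cut positions: 118, 174, 198, 215, 226.
Linear molecule, 5 cuts → 6 fragments:
  1–118 → 118 bp
  119–174 → 56 bp
  175–198 → 24 bp
  199–215 → 17 bp
  216–226 → 11 bp
  227–234 → 8 bp
Sorted largest to smallest: 118, 56, 24, 17, 11, 8 bp.

118, 56, 24, 17, 11, 8 bp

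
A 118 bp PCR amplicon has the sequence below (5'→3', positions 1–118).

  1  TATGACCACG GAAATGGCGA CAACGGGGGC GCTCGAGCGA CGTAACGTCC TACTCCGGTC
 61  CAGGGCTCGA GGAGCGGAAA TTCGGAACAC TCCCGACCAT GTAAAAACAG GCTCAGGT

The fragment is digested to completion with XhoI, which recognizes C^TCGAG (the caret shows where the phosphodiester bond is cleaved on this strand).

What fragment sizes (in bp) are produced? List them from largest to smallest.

52, 34, 32 bp

XhoI sites (CTCGAG) start at positions 32, 66.
XhoI cuts after the first base of each site, so after positions 32, 66.
Linear molecule, 2 cuts → 3 fragments:
  1–32 → 32 bp
  33–66 → 34 bp
  67–118 → 52 bp
Sorted largest to smallest: 52, 34, 32 bp.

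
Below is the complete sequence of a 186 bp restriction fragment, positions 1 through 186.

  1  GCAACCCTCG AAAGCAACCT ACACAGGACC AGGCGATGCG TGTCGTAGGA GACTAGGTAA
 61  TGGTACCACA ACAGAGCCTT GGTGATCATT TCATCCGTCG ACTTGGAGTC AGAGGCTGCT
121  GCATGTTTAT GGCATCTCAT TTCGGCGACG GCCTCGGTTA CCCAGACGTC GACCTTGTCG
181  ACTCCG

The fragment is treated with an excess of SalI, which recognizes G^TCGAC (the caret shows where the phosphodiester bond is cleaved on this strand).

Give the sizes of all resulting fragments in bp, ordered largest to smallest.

97, 71, 9, 9 bp

SalI sites (GTCGAC) start at positions 97, 168, 177.
SalI cuts after the first base of each site, so after positions 97, 168, 177.
Linear molecule, 3 cuts → 4 fragments:
  1–97 → 97 bp
  98–168 → 71 bp
  169–177 → 9 bp
  178–186 → 9 bp
Sorted largest to smallest: 97, 71, 9, 9 bp.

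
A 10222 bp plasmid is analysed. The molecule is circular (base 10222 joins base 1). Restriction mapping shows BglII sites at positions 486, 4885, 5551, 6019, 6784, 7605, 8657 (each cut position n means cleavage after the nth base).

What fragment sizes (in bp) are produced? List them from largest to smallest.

4399, 2051, 1052, 821, 765, 666, 468 bp

Circular molecule, 7 cuts → 7 fragments:
  4885 − 486 = 4399 bp
  5551 − 4885 = 666 bp
  6019 − 5551 = 468 bp
  6784 − 6019 = 765 bp
  7605 − 6784 = 821 bp
  8657 − 7605 = 1052 bp
  wrap: 10222 − 8657 + 486 = 2051 bp
Sorted largest to smallest: 4399, 2051, 1052, 821, 765, 666, 468 bp.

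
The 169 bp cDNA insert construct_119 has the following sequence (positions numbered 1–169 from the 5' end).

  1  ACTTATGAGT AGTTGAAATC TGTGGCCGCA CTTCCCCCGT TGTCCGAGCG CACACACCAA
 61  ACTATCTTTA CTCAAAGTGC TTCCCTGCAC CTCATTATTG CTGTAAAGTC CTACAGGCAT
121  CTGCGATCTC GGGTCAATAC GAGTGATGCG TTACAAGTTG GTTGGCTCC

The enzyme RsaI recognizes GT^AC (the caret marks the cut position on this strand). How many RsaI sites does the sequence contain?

0

No occurrence of GTAC is present in the sequence.
RsaI does not cut: 0 sites.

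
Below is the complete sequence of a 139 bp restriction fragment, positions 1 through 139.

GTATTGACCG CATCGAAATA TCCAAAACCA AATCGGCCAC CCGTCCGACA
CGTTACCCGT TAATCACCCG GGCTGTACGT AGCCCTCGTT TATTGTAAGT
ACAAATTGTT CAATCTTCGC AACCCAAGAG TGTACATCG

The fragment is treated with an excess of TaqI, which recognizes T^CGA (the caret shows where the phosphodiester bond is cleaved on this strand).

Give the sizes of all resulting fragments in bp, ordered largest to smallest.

The TaqI site (TCGA) starts at position 13.
TaqI cuts after the first base of each site, so after position 13.
Linear molecule, 1 cut → 2 fragments:
  1–13 → 13 bp
  14–139 → 126 bp
Sorted largest to smallest: 126, 13 bp.

126, 13 bp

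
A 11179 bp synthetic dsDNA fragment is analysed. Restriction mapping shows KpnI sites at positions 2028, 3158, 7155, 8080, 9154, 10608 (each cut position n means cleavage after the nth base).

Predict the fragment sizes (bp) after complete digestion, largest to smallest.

3997, 2028, 1454, 1130, 1074, 925, 571 bp

Linear molecule, 6 cuts → 7 fragments:
  2028 − 0 = 2028 bp
  3158 − 2028 = 1130 bp
  7155 − 3158 = 3997 bp
  8080 − 7155 = 925 bp
  9154 − 8080 = 1074 bp
  10608 − 9154 = 1454 bp
  11179 − 10608 = 571 bp
Sorted largest to smallest: 3997, 2028, 1454, 1130, 1074, 925, 571 bp.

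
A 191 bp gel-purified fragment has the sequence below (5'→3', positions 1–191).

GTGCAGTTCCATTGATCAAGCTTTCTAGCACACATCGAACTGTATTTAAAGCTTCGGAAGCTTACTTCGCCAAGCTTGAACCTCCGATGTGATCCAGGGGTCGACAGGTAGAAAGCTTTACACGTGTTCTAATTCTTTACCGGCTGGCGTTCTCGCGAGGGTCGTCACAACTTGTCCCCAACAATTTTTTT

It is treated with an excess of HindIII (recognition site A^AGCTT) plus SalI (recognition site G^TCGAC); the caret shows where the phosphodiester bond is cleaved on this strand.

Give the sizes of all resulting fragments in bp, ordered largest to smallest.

HindIII sites (AAGCTT) start at positions 18, 49, 58, 72, 113.
HindIII cuts after the first base of each site, so after positions 18, 49, 58, 72, 113.
The SalI site (GTCGAC) starts at position 100.
SalI cuts after the first base of each site, so after position 100.
Combined cut positions: 18, 49, 58, 72, 100, 113.
Linear molecule, 6 cuts → 7 fragments:
  1–18 → 18 bp
  19–49 → 31 bp
  50–58 → 9 bp
  59–72 → 14 bp
  73–100 → 28 bp
  101–113 → 13 bp
  114–191 → 78 bp
Sorted largest to smallest: 78, 31, 28, 18, 14, 13, 9 bp.

78, 31, 28, 18, 14, 13, 9 bp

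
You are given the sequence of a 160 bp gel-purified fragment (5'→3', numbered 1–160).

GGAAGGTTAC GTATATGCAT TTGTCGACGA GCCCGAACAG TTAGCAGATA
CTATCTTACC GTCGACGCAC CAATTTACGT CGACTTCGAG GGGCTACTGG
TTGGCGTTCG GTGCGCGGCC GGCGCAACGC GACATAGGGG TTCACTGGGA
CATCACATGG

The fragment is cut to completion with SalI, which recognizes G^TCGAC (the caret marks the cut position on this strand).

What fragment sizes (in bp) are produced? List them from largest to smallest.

SalI sites (GTCGAC) start at positions 23, 61, 79.
SalI cuts after the first base of each site, so after positions 23, 61, 79.
Linear molecule, 3 cuts → 4 fragments:
  1–23 → 23 bp
  24–61 → 38 bp
  62–79 → 18 bp
  80–160 → 81 bp
Sorted largest to smallest: 81, 38, 23, 18 bp.

81, 38, 23, 18 bp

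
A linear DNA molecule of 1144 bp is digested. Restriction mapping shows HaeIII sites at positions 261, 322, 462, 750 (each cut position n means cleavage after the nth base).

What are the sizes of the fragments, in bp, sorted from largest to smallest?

Linear molecule, 4 cuts → 5 fragments:
  261 − 0 = 261 bp
  322 − 261 = 61 bp
  462 − 322 = 140 bp
  750 − 462 = 288 bp
  1144 − 750 = 394 bp
Sorted largest to smallest: 394, 288, 261, 140, 61 bp.

394, 288, 261, 140, 61 bp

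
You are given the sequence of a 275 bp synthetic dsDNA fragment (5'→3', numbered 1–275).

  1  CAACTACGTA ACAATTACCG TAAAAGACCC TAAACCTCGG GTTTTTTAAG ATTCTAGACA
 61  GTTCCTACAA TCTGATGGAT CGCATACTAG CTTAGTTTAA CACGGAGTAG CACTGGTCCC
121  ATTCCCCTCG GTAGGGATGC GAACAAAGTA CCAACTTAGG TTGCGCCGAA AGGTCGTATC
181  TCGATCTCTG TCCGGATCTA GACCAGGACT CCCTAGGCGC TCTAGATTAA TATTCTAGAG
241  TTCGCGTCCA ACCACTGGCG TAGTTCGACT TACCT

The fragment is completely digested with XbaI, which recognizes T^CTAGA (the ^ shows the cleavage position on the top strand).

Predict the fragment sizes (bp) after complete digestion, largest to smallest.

XbaI sites (TCTAGA) start at positions 53, 197, 221, 234.
XbaI cuts after the first base of each site, so after positions 53, 197, 221, 234.
Linear molecule, 4 cuts → 5 fragments:
  1–53 → 53 bp
  54–197 → 144 bp
  198–221 → 24 bp
  222–234 → 13 bp
  235–275 → 41 bp
Sorted largest to smallest: 144, 53, 41, 24, 13 bp.

144, 53, 41, 24, 13 bp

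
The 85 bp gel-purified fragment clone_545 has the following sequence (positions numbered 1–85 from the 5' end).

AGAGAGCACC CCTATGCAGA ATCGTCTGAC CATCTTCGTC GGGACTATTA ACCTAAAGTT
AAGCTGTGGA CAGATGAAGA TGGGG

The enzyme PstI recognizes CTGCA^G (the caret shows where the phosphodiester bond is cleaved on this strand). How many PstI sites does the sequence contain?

0

No occurrence of CTGCAG is present in the sequence.
PstI does not cut: 0 sites.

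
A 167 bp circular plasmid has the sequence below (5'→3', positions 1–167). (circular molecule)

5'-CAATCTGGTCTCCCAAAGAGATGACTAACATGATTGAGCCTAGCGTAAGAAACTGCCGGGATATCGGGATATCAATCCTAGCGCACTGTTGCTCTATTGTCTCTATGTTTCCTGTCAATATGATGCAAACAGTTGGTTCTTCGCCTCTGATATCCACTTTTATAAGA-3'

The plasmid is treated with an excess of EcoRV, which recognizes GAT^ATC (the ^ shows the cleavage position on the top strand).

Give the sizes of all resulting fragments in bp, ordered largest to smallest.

81, 78, 8 bp

EcoRV sites (GATATC) start at positions 60, 68, 149.
EcoRV cuts after base 3 of each site, so after positions 62, 70, 151.
Circular molecule, 3 cuts → 3 fragments:
  63–70 → 8 bp
  71–151 → 81 bp
  152–167 then 1–62 → 16 + 62 = 78 bp
Sorted largest to smallest: 81, 78, 8 bp.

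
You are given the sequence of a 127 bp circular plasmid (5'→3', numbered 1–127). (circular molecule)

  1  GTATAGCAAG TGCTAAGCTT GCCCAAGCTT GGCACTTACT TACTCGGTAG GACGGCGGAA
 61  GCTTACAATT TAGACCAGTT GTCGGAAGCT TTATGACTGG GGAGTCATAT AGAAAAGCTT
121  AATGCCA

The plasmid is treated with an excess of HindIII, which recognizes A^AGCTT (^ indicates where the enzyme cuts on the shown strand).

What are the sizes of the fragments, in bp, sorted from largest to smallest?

34, 29, 27, 27, 10 bp

HindIII sites (AAGCTT) start at positions 15, 25, 59, 86, 115.
HindIII cuts after the first base of each site, so after positions 15, 25, 59, 86, 115.
Circular molecule, 5 cuts → 5 fragments:
  16–25 → 10 bp
  26–59 → 34 bp
  60–86 → 27 bp
  87–115 → 29 bp
  116–127 then 1–15 → 12 + 15 = 27 bp
Sorted largest to smallest: 34, 29, 27, 27, 10 bp.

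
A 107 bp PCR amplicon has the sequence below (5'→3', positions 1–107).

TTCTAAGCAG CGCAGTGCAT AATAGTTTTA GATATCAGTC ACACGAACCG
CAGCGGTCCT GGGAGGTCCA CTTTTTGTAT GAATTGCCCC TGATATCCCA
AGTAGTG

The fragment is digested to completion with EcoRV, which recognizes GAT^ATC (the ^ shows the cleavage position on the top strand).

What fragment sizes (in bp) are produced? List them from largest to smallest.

61, 33, 13 bp

EcoRV sites (GATATC) start at positions 31, 92.
EcoRV cuts after base 3 of each site, so after positions 33, 94.
Linear molecule, 2 cuts → 3 fragments:
  1–33 → 33 bp
  34–94 → 61 bp
  95–107 → 13 bp
Sorted largest to smallest: 61, 33, 13 bp.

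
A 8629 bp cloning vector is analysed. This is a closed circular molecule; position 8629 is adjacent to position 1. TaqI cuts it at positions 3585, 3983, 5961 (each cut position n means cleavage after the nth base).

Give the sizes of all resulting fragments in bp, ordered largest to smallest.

6253, 1978, 398 bp

Circular molecule, 3 cuts → 3 fragments:
  3983 − 3585 = 398 bp
  5961 − 3983 = 1978 bp
  wrap: 8629 − 5961 + 3585 = 6253 bp
Sorted largest to smallest: 6253, 1978, 398 bp.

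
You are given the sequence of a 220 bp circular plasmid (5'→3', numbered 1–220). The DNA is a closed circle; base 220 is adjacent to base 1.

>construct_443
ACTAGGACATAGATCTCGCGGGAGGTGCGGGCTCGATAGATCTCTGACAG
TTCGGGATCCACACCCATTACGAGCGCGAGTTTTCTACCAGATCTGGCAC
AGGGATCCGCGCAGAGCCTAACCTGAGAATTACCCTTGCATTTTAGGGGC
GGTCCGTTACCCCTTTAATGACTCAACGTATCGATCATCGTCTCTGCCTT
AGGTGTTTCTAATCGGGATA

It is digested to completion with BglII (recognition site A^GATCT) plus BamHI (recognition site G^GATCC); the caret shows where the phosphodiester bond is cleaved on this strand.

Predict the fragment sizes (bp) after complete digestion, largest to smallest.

BglII sites (AGATCT) start at positions 11, 38, 90.
BglII cuts after the first base of each site, so after positions 11, 38, 90.
BamHI sites (GGATCC) start at positions 55, 103.
BamHI cuts after the first base of each site, so after positions 55, 103.
Combined cut positions: 11, 38, 55, 90, 103.
Circular molecule, 5 cuts → 5 fragments:
  12–38 → 27 bp
  39–55 → 17 bp
  56–90 → 35 bp
  91–103 → 13 bp
  104–220 then 1–11 → 117 + 11 = 128 bp
Sorted largest to smallest: 128, 35, 27, 17, 13 bp.

128, 35, 27, 17, 13 bp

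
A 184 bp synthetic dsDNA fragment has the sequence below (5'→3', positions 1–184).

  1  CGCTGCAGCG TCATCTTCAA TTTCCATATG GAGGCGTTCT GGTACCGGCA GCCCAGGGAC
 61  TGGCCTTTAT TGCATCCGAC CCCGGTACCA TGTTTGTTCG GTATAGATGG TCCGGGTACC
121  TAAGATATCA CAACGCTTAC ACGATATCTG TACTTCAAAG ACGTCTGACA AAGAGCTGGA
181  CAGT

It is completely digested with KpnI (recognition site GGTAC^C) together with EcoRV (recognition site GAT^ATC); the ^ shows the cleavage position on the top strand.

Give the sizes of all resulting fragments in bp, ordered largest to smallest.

KpnI sites (GGTACC) start at positions 41, 84, 115.
KpnI cuts after base 5 of each site (before the last base), so after positions 45, 88, 119.
EcoRV sites (GATATC) start at positions 124, 143.
EcoRV cuts after base 3 of each site, so after positions 126, 145.
Combined cut positions: 45, 88, 119, 126, 145.
Linear molecule, 5 cuts → 6 fragments:
  1–45 → 45 bp
  46–88 → 43 bp
  89–119 → 31 bp
  120–126 → 7 bp
  127–145 → 19 bp
  146–184 → 39 bp
Sorted largest to smallest: 45, 43, 39, 31, 19, 7 bp.

45, 43, 39, 31, 19, 7 bp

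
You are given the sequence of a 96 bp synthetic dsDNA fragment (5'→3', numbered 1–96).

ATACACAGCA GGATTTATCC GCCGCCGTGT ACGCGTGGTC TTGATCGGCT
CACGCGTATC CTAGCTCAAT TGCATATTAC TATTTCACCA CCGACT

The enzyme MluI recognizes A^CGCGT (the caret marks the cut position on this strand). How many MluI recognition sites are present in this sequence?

2

ACGCGT occurs starting at positions 31, 52.
MluI cuts at 2 sites.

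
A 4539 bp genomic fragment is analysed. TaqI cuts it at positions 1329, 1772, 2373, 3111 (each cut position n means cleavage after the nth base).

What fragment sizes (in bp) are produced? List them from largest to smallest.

1428, 1329, 738, 601, 443 bp

Linear molecule, 4 cuts → 5 fragments:
  1329 − 0 = 1329 bp
  1772 − 1329 = 443 bp
  2373 − 1772 = 601 bp
  3111 − 2373 = 738 bp
  4539 − 3111 = 1428 bp
Sorted largest to smallest: 1428, 1329, 738, 601, 443 bp.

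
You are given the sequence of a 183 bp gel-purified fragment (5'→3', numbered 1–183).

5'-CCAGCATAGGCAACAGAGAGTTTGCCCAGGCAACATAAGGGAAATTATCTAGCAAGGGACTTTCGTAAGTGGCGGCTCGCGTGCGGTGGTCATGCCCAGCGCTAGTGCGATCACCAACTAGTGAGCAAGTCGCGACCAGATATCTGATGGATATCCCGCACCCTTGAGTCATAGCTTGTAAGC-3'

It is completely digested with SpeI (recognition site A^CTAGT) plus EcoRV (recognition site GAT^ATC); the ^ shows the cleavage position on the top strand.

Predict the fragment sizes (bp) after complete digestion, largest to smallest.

117, 31, 24, 11 bp

The SpeI site (ACTAGT) starts at position 117.
SpeI cuts after the first base of each site, so after position 117.
EcoRV sites (GATATC) start at positions 139, 150.
EcoRV cuts after base 3 of each site, so after positions 141, 152.
Combined cut positions: 117, 141, 152.
Linear molecule, 3 cuts → 4 fragments:
  1–117 → 117 bp
  118–141 → 24 bp
  142–152 → 11 bp
  153–183 → 31 bp
Sorted largest to smallest: 117, 31, 24, 11 bp.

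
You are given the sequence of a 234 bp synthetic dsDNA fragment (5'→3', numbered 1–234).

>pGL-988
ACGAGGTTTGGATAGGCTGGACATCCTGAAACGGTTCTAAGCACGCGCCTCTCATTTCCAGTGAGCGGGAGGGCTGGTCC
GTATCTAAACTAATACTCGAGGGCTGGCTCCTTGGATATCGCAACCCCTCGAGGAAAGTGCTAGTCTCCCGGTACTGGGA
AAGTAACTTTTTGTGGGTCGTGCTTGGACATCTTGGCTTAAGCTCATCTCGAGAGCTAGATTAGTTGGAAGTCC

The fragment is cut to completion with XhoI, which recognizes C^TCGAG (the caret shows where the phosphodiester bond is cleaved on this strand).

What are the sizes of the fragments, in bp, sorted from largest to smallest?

XhoI sites (CTCGAG) start at positions 96, 128, 208.
XhoI cuts after the first base of each site, so after positions 96, 128, 208.
Linear molecule, 3 cuts → 4 fragments:
  1–96 → 96 bp
  97–128 → 32 bp
  129–208 → 80 bp
  209–234 → 26 bp
Sorted largest to smallest: 96, 80, 32, 26 bp.

96, 80, 32, 26 bp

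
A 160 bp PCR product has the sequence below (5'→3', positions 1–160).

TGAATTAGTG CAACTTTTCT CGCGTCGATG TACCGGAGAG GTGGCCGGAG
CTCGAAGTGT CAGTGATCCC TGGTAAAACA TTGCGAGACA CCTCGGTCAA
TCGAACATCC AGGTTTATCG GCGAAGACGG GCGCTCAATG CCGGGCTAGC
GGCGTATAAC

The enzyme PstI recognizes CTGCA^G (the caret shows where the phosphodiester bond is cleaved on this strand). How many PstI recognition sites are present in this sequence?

0

No occurrence of CTGCAG is present in the sequence.
PstI does not cut: 0 sites.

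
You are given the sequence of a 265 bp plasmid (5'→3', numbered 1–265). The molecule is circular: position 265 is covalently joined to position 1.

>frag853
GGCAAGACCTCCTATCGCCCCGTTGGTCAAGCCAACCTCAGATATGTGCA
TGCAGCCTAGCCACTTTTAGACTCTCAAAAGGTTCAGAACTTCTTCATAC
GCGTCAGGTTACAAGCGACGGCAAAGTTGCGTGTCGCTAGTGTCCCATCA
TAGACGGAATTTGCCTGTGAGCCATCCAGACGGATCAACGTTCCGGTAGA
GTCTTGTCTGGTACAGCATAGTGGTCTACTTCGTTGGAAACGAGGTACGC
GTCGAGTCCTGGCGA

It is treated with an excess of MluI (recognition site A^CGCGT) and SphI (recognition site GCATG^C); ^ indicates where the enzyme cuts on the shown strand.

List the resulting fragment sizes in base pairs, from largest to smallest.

148, 70, 47 bp

MluI sites (ACGCGT) start at positions 99, 247.
MluI cuts after the first base of each site, so after positions 99, 247.
The SphI site (GCATGC) starts at position 48.
SphI cuts after base 5 of each site (before the last base), so after position 52.
Combined cut positions: 52, 99, 247.
Circular molecule, 3 cuts → 3 fragments:
  53–99 → 47 bp
  100–247 → 148 bp
  248–265 then 1–52 → 18 + 52 = 70 bp
Sorted largest to smallest: 148, 70, 47 bp.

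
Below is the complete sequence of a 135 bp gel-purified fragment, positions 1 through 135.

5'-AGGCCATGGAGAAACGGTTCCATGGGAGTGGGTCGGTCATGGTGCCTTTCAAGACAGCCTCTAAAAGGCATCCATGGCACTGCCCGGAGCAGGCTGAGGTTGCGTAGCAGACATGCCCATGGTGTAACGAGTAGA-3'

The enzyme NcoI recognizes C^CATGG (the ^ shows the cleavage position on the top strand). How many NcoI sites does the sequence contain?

4

CCATGG occurs starting at positions 4, 20, 72, 117.
NcoI cuts at 4 sites.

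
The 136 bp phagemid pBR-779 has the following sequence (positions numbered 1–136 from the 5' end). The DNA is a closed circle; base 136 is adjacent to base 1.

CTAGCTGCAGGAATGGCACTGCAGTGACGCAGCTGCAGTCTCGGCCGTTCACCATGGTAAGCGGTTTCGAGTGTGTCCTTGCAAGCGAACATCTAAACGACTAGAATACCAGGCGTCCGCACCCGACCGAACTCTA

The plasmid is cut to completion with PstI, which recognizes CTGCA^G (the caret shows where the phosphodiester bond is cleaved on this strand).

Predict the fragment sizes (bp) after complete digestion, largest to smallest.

108, 14, 14 bp

PstI sites (CTGCAG) start at positions 5, 19, 33.
PstI cuts after base 5 of each site (before the last base), so after positions 9, 23, 37.
Circular molecule, 3 cuts → 3 fragments:
  10–23 → 14 bp
  24–37 → 14 bp
  38–136 then 1–9 → 99 + 9 = 108 bp
Sorted largest to smallest: 108, 14, 14 bp.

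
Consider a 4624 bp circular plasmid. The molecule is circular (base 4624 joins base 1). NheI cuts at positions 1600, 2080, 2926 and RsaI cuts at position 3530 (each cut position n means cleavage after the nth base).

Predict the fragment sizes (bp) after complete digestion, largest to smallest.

Combined cut positions (sorted): 1600, 2080, 2926, 3530.
Circular molecule, 4 cuts → 4 fragments:
  2080 − 1600 = 480 bp
  2926 − 2080 = 846 bp
  3530 − 2926 = 604 bp
  wrap: 4624 − 3530 + 1600 = 2694 bp
Sorted largest to smallest: 2694, 846, 604, 480 bp.

2694, 846, 604, 480 bp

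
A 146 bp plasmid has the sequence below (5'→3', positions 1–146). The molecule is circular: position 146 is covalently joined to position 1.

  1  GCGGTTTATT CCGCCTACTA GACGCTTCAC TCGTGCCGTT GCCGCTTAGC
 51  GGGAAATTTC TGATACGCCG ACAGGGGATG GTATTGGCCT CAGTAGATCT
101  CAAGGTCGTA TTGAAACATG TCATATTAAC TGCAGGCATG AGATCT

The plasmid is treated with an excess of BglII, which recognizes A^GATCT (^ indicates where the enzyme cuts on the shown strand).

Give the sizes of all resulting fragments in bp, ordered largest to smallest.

BglII sites (AGATCT) start at positions 95, 141.
BglII cuts after the first base of each site, so after positions 95, 141.
Circular molecule, 2 cuts → 2 fragments:
  96–141 → 46 bp
  142–146 then 1–95 → 5 + 95 = 100 bp
Sorted largest to smallest: 100, 46 bp.

100, 46 bp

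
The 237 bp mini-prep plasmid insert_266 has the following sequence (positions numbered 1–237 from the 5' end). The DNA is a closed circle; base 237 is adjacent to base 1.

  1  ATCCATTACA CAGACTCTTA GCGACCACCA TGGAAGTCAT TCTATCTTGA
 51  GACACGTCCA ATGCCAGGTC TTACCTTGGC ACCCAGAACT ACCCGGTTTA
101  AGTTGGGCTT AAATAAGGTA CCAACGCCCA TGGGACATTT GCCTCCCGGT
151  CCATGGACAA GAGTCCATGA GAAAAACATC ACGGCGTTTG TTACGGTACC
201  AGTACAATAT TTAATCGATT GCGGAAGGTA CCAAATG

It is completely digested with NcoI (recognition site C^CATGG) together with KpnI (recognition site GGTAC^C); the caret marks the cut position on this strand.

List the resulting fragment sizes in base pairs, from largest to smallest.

93, 48, 34, 32, 23, 7 bp

NcoI sites (CCATGG) start at positions 28, 128, 151.
NcoI cuts after the first base of each site, so after positions 28, 128, 151.
KpnI sites (GGTACC) start at positions 117, 195, 227.
KpnI cuts after base 5 of each site (before the last base), so after positions 121, 199, 231.
Combined cut positions: 28, 121, 128, 151, 199, 231.
Circular molecule, 6 cuts → 6 fragments:
  29–121 → 93 bp
  122–128 → 7 bp
  129–151 → 23 bp
  152–199 → 48 bp
  200–231 → 32 bp
  232–237 then 1–28 → 6 + 28 = 34 bp
Sorted largest to smallest: 93, 48, 34, 32, 23, 7 bp.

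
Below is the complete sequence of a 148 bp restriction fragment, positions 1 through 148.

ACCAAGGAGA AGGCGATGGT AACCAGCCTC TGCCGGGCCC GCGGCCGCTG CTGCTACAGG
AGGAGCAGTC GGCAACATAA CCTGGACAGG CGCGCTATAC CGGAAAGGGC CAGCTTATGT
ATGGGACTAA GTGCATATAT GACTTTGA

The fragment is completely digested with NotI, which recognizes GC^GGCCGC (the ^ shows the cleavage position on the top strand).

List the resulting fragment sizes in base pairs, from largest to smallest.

The NotI site (GCGGCCGC) starts at position 41.
NotI cuts after base 2 of each site, so after position 42.
Linear molecule, 1 cut → 2 fragments:
  1–42 → 42 bp
  43–148 → 106 bp
Sorted largest to smallest: 106, 42 bp.

106, 42 bp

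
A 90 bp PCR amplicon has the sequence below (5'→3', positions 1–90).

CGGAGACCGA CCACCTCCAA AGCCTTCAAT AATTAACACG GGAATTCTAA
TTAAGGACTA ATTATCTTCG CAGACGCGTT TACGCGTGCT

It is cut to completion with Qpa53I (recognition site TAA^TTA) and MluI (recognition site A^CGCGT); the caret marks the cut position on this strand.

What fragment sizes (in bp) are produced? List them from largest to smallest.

Qpa53I sites (TAATTA) start at positions 30, 48, 59.
Qpa53I cuts after base 3 of each site, so after positions 32, 50, 61.
MluI sites (ACGCGT) start at positions 74, 82.
MluI cuts after the first base of each site, so after positions 74, 82.
Combined cut positions: 32, 50, 61, 74, 82.
Linear molecule, 5 cuts → 6 fragments:
  1–32 → 32 bp
  33–50 → 18 bp
  51–61 → 11 bp
  62–74 → 13 bp
  75–82 → 8 bp
  83–90 → 8 bp
Sorted largest to smallest: 32, 18, 13, 11, 8, 8 bp.

32, 18, 13, 11, 8, 8 bp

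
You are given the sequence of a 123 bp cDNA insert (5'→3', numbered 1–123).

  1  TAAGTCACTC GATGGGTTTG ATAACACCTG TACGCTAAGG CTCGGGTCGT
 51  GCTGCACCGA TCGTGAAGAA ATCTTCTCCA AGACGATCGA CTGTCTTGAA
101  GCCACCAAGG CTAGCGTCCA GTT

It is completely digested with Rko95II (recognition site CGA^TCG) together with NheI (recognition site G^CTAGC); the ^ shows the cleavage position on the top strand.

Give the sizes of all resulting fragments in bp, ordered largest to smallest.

60, 26, 24, 13 bp

Rko95II sites (CGATCG) start at positions 58, 84.
Rko95II cuts after base 3 of each site, so after positions 60, 86.
The NheI site (GCTAGC) starts at position 110.
NheI cuts after the first base of each site, so after position 110.
Combined cut positions: 60, 86, 110.
Linear molecule, 3 cuts → 4 fragments:
  1–60 → 60 bp
  61–86 → 26 bp
  87–110 → 24 bp
  111–123 → 13 bp
Sorted largest to smallest: 60, 26, 24, 13 bp.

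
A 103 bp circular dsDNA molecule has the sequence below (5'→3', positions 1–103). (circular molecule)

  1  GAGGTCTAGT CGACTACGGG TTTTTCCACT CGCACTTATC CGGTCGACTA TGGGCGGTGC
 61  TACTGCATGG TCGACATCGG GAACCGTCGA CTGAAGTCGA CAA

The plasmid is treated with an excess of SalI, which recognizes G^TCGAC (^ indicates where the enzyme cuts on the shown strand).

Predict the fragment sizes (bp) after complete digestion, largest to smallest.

SalI sites (GTCGAC) start at positions 9, 43, 70, 86, 96.
SalI cuts after the first base of each site, so after positions 9, 43, 70, 86, 96.
Circular molecule, 5 cuts → 5 fragments:
  10–43 → 34 bp
  44–70 → 27 bp
  71–86 → 16 bp
  87–96 → 10 bp
  97–103 then 1–9 → 7 + 9 = 16 bp
Sorted largest to smallest: 34, 27, 16, 16, 10 bp.

34, 27, 16, 16, 10 bp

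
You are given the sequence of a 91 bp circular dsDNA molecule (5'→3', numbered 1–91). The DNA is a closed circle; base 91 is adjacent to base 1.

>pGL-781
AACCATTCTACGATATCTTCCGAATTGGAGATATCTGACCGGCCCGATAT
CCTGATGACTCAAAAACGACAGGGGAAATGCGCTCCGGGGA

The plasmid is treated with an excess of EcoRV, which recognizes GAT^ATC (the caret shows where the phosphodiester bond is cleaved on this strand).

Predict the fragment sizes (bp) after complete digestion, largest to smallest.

57, 18, 16 bp

EcoRV sites (GATATC) start at positions 12, 30, 46.
EcoRV cuts after base 3 of each site, so after positions 14, 32, 48.
Circular molecule, 3 cuts → 3 fragments:
  15–32 → 18 bp
  33–48 → 16 bp
  49–91 then 1–14 → 43 + 14 = 57 bp
Sorted largest to smallest: 57, 18, 16 bp.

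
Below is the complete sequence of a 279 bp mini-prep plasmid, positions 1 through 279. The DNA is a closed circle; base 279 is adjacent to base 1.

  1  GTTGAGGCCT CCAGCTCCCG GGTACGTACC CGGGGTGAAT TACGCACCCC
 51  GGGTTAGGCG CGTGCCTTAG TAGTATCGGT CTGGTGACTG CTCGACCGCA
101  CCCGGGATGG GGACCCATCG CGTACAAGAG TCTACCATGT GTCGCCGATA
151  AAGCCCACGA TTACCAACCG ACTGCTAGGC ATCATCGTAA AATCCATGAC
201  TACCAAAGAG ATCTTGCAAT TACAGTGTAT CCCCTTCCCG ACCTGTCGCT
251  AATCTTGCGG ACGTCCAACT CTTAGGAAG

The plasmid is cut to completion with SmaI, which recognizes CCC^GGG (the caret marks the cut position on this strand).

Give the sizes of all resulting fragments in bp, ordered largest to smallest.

SmaI sites (CCCGGG) start at positions 17, 29, 48, 101.
SmaI cuts after base 3 of each site, so after positions 19, 31, 50, 103.
Circular molecule, 4 cuts → 4 fragments:
  20–31 → 12 bp
  32–50 → 19 bp
  51–103 → 53 bp
  104–279 then 1–19 → 176 + 19 = 195 bp
Sorted largest to smallest: 195, 53, 19, 12 bp.

195, 53, 19, 12 bp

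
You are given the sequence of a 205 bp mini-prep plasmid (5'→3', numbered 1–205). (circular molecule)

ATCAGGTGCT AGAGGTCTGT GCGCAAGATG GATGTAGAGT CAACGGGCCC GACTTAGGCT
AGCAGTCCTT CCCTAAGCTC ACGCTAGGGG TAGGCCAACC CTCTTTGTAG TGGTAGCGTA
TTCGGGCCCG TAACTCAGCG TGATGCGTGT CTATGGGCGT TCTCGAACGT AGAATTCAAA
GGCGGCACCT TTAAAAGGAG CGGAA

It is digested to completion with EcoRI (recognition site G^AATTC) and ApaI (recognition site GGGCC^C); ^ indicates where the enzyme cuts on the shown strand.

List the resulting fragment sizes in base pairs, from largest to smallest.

82, 79, 44 bp

The EcoRI site (GAATTC) starts at position 172.
EcoRI cuts after the first base of each site, so after position 172.
ApaI sites (GGGCCC) start at positions 45, 124.
ApaI cuts after base 5 of each site (before the last base), so after positions 49, 128.
Combined cut positions: 49, 128, 172.
Circular molecule, 3 cuts → 3 fragments:
  50–128 → 79 bp
  129–172 → 44 bp
  173–205 then 1–49 → 33 + 49 = 82 bp
Sorted largest to smallest: 82, 79, 44 bp.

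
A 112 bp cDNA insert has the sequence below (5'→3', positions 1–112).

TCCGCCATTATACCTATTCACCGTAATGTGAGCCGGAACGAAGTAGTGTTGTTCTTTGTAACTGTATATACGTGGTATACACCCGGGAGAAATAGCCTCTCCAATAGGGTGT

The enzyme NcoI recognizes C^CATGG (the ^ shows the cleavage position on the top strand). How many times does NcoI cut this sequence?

No occurrence of CCATGG is present in the sequence.
NcoI does not cut: 0 sites.

0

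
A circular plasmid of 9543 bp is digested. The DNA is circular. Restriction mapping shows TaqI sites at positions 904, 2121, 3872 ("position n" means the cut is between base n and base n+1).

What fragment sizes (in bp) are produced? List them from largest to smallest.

Circular molecule, 3 cuts → 3 fragments:
  2121 − 904 = 1217 bp
  3872 − 2121 = 1751 bp
  wrap: 9543 − 3872 + 904 = 6575 bp
Sorted largest to smallest: 6575, 1751, 1217 bp.

6575, 1751, 1217 bp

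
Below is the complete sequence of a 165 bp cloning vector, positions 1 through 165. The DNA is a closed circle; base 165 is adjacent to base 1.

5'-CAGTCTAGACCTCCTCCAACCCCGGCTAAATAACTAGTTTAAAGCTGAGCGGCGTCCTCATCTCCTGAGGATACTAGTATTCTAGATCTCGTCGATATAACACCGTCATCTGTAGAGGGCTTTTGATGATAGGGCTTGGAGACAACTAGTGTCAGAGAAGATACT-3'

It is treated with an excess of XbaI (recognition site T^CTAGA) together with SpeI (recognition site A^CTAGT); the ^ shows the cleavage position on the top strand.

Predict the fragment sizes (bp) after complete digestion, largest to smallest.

XbaI sites (TCTAGA) start at positions 4, 81.
XbaI cuts after the first base of each site, so after positions 4, 81.
SpeI sites (ACTAGT) start at positions 33, 73, 145.
SpeI cuts after the first base of each site, so after positions 33, 73, 145.
Combined cut positions: 4, 33, 73, 81, 145.
Circular molecule, 5 cuts → 5 fragments:
  5–33 → 29 bp
  34–73 → 40 bp
  74–81 → 8 bp
  82–145 → 64 bp
  146–165 then 1–4 → 20 + 4 = 24 bp
Sorted largest to smallest: 64, 40, 29, 24, 8 bp.

64, 40, 29, 24, 8 bp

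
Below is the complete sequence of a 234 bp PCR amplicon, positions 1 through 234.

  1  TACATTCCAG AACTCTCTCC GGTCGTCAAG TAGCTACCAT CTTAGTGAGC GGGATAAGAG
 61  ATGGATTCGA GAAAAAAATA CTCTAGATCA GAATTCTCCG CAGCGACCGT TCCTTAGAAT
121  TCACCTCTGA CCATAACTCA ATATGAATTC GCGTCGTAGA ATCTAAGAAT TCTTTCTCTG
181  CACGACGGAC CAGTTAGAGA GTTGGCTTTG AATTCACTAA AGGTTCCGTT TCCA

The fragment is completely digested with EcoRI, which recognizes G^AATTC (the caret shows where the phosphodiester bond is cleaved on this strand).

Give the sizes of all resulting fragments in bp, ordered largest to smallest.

91, 43, 28, 26, 24, 22 bp

EcoRI sites (GAATTC) start at positions 91, 117, 145, 167, 210.
EcoRI cuts after the first base of each site, so after positions 91, 117, 145, 167, 210.
Linear molecule, 5 cuts → 6 fragments:
  1–91 → 91 bp
  92–117 → 26 bp
  118–145 → 28 bp
  146–167 → 22 bp
  168–210 → 43 bp
  211–234 → 24 bp
Sorted largest to smallest: 91, 43, 28, 26, 24, 22 bp.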